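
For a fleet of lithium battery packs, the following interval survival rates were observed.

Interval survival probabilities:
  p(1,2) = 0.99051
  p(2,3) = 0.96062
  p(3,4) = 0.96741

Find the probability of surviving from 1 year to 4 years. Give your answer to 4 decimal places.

The overall survival probability is 0.99051 × 0.96062 × 0.96741.
= 0.920494.

0.9205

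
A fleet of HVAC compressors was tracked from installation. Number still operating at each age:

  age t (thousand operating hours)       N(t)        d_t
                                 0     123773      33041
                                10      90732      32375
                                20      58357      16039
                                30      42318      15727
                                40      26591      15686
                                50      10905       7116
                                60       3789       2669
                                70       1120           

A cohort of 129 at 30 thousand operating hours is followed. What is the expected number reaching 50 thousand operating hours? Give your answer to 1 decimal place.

33.2

The relevant probability is 10905/42318 = 0.257692.
Expected number = 129 × 0.257692 = 33.2.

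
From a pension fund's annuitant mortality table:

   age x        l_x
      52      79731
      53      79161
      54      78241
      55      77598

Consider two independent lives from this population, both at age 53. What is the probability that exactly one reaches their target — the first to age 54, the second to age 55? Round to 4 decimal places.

0.0309

p₁ = l_54/l_53 = 78241/79161 = 0.988378; p₂ = l_55/l_53 = 77598/79161 = 0.980255.
P(exactly one) = p₁(1−p₂) + (1−p₁)p₂ = 0.019516 + 0.011393 = 0.030908.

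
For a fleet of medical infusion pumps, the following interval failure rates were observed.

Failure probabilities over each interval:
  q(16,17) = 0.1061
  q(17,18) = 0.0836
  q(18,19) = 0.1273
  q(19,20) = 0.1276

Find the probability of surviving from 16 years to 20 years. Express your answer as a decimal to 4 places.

0.6237

Survival from 16 to 20 is the product of surviving each interval: (1 − 0.1061) × (1 − 0.0836) × (1 − 0.1273) × (1 − 0.1276).
= 0.8939 × 0.9164 × 0.8727 × 0.8724 = 0.623670.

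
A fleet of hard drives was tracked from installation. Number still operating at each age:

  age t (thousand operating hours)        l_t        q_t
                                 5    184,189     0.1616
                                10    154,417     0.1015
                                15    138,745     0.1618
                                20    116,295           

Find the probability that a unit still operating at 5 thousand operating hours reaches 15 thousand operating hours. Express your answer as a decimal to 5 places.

0.75328

The conditional survival probability is l_15/l_5 = 138,745/184,189 = 0.753275.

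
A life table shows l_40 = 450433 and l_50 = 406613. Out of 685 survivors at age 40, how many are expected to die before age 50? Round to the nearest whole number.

67

The relevant probability is 1 − 406613/450433 = 0.097284.
Expected number = 685 × 0.097284 = 67.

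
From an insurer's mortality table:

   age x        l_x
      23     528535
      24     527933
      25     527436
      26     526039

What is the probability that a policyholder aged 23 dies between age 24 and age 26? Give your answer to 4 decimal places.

0.0036

We want 1|2q23 = (l_24 − l_26)/l_23.
This is the probability of reaching 24 but not 26, conditional on being alive at 23: (l_24 − l_26) / l_23.
= (527933 − 526039) / 528535 = 1894 / 528535 = 0.003583.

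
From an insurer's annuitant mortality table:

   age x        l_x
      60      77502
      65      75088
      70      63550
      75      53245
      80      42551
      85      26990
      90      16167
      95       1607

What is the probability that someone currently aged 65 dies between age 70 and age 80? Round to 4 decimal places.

We want 5|10q65 = (l_70 − l_80)/l_65.
This is the probability of reaching 70 but not 80, conditional on being alive at 65: (l_70 − l_80) / l_65.
= (63550 − 42551) / 75088 = 20999 / 75088 = 0.279659.

0.2797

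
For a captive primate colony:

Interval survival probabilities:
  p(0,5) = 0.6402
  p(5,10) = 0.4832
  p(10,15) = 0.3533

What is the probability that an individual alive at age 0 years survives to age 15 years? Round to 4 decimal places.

0.1093

P(survive 0→15) = 0.6402 × 0.4832 × 0.3533.
= 0.109291.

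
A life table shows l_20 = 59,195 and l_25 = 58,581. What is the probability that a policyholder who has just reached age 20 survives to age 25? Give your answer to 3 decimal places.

We want 5p20 = l_25/l_20.
The conditional survival probability is l_25/l_20 = 58,581/59,195 = 0.989628.

0.990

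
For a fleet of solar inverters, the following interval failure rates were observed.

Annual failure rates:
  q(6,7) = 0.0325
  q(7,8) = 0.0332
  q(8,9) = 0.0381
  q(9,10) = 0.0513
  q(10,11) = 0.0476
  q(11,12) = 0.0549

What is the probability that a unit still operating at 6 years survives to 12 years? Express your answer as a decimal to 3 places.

0.768

Chaining the interval survival probabilities: (1 − 0.0325) × (1 − 0.0332) × (1 − 0.0381) × (1 − 0.0513) × (1 − 0.0476) × (1 − 0.0549).
= 0.9675 × 0.9668 × 0.9619 × 0.9487 × 0.9524 × 0.9451 = 0.768323.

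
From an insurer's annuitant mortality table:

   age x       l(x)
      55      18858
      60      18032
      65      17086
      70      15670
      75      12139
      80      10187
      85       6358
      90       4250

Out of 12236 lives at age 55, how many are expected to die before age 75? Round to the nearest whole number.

4360

The relevant probability is 1 − 12139/18858 = 0.356294.
Expected number = 12236 × 0.356294 = 4360.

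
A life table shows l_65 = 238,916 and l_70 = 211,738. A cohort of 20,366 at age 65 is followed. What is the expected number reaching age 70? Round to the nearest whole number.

The relevant probability is 211,738/238,916 = 0.886245.
Expected number = 20,366 × 0.886245 = 18049.

18049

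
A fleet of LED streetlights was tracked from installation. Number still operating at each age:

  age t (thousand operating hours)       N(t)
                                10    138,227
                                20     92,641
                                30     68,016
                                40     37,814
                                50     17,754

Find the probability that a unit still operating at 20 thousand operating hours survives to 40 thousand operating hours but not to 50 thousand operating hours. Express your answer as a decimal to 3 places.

This is the probability of reaching 40 but not 50, conditional on being operational at 20: (N(40) − N(50)) / N(20).
= (37,814 − 17,754) / 92,641 = 20,060 / 92,641 = 0.216535.

0.217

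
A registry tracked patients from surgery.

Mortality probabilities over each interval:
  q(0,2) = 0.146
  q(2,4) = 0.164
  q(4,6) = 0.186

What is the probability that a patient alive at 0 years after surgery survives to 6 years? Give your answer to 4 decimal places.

The overall survival probability is (1 − 0.146) × (1 − 0.164) × (1 − 0.186).
= 0.854 × 0.836 × 0.814 = 0.581150.

0.5812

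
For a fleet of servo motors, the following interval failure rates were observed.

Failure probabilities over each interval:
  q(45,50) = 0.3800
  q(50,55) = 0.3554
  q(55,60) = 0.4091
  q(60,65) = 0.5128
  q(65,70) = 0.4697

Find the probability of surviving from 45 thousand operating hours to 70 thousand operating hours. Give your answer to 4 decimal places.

P(survive 45→70) = (1 − 0.3800) × (1 − 0.3554) × (1 − 0.4091) × (1 − 0.5128) × (1 − 0.4697).
= 0.6200 × 0.6446 × 0.5909 × 0.4872 × 0.5303 = 0.061013.

0.0610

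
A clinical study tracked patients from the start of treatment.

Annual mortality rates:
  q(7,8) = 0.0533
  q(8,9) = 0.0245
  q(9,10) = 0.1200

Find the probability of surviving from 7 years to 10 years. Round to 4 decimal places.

0.8127

Chaining the interval survival probabilities: (1 − 0.0533) × (1 − 0.0245) × (1 − 0.1200).
= 0.9467 × 0.9755 × 0.8800 = 0.812685.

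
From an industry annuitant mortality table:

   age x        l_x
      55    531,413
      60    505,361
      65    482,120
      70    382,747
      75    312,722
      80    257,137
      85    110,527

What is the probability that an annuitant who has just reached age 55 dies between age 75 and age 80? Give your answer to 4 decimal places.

This is the probability of reaching 75 but not 80, conditional on being alive at 55: (l_75 − l_80) / l_55.
= (312,722 − 257,137) / 531,413 = 55,585 / 531,413 = 0.104598.

0.1046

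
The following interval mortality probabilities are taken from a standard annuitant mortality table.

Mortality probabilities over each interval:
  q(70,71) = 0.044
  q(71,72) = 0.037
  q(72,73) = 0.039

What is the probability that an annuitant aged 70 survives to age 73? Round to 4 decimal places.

P(survive 70→73) = (1 − 0.044) × (1 − 0.037) × (1 − 0.039).
= 0.956 × 0.963 × 0.961 = 0.884724.

0.8847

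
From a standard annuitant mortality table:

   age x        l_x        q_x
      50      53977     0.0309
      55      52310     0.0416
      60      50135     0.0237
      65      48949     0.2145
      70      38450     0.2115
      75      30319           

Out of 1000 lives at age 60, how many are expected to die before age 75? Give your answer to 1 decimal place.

The relevant probability is 1 − 30319/50135 = 0.395253.
Expected number = 1000 × 0.395253 = 395.3.

395.3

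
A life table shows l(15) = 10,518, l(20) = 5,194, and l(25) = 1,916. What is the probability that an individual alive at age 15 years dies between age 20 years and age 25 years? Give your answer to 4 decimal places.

0.3117

This is the probability of reaching 20 but not 25, conditional on being alive at 15: (l(20) − l(25)) / l(15).
= (5,194 − 1,916) / 10,518 = 3,278 / 10,518 = 0.311656.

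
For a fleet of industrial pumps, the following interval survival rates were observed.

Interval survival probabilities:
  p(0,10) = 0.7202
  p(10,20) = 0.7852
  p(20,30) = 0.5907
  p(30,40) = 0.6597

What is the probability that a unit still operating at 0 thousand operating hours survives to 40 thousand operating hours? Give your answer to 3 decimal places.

P(survive 0→40) = 0.7202 × 0.7852 × 0.5907 × 0.6597.
= 0.220367.

0.220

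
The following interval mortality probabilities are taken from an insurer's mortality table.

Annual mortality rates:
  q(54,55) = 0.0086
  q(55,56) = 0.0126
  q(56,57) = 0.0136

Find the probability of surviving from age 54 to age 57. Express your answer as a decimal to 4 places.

Survival from 54 to 57 is the product of surviving each interval: (1 − 0.0086) × (1 − 0.0126) × (1 − 0.0136).
= 0.9914 × 0.9874 × 0.9864 = 0.965595.

0.9656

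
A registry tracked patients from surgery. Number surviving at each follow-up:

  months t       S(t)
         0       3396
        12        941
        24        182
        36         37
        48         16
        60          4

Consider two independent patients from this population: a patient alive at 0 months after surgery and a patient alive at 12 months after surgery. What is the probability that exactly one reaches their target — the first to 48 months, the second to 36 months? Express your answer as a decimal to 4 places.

0.0437

p₁ = S(48)/S(0) = 16/3396 = 0.004711; p₂ = S(36)/S(12) = 37/941 = 0.039320.
P(exactly one) = p₁(1−p₂) + (1−p₁)p₂ = 0.004526 + 0.039135 = 0.043661.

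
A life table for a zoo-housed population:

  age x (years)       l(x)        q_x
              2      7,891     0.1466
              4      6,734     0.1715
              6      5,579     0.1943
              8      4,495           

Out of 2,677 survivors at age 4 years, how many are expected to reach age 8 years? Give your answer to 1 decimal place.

The relevant probability is 4,495/6,734 = 0.667508.
Expected number = 2,677 × 0.667508 = 1786.9.

1786.9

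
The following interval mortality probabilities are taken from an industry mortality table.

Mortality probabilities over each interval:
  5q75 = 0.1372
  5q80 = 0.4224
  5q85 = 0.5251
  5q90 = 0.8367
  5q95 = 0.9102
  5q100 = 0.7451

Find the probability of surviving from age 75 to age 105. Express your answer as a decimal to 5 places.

0.00088

Survival from 75 to 105 is the product of surviving each interval: (1 − 0.1372) × (1 − 0.4224) × (1 − 0.5251) × (1 − 0.8367) × (1 − 0.9102) × (1 − 0.7451).
= 0.8628 × 0.5776 × 0.4749 × 0.1633 × 0.0898 × 0.2549 = 0.000885.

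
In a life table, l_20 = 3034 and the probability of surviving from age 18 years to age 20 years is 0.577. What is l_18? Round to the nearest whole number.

5258

l_18 = l_20 / p = 3034 / 0.577 = 5258.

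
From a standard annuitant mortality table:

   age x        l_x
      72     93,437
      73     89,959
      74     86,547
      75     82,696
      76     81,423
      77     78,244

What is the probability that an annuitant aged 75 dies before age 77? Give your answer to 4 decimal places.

P(die before 77 | alive at 75) = 1 − l_77/l_75 = 1 − 78,244/82,696 = (4,452)/82,696 = 0.053836.

0.0538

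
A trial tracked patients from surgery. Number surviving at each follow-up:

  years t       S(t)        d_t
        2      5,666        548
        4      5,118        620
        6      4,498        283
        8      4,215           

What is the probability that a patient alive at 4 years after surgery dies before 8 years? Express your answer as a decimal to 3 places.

P(die before 8 | alive at 4) = 1 − S(8)/S(4) = 1 − 4,215/5,118 = (903)/5,118 = 0.176436.

0.176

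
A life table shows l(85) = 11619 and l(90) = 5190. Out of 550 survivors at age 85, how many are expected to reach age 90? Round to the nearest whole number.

246

The relevant probability is 5190/11619 = 0.446682.
Expected number = 550 × 0.446682 = 246.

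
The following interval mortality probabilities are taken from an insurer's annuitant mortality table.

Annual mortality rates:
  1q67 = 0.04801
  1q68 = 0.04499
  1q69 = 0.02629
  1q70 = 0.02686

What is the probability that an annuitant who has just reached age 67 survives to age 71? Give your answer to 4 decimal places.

0.8615

Survival from 67 to 71 is the product of surviving each interval: (1 − 0.04801) × (1 − 0.04499) × (1 − 0.02629) × (1 − 0.02686).
= 0.95199 × 0.95501 × 0.97371 × 0.97314 = 0.861480.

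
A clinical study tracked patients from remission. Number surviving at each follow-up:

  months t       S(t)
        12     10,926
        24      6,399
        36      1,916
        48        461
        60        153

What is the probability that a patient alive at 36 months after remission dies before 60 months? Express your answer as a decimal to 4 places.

0.9201

P(die before 60 | alive at 36) = 1 − S(60)/S(36) = 1 − 153/1,916 = (1,763)/1,916 = 0.920146.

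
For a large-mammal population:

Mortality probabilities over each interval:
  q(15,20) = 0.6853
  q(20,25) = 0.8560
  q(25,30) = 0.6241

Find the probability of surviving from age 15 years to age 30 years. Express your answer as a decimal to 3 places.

0.017

Chaining the interval survival probabilities: (1 − 0.6853) × (1 − 0.8560) × (1 − 0.6241).
= 0.3147 × 0.1440 × 0.3759 = 0.017035.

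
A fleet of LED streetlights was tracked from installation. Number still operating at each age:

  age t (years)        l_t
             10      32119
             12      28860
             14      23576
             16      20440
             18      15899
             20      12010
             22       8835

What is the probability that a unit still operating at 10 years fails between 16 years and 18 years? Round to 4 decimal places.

0.1414

This is the probability of reaching 16 but not 18, conditional on being operational at 10: (l_16 − l_18) / l_10.
= (20440 − 15899) / 32119 = 4541 / 32119 = 0.141380.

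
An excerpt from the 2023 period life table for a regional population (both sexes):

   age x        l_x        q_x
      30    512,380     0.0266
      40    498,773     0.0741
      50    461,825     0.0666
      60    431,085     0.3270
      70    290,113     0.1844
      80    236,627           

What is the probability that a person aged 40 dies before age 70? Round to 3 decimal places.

P(die before 70 | alive at 40) = 1 − l_70/l_40 = 1 − 290,113/498,773 = (208,660)/498,773 = 0.418347.

0.418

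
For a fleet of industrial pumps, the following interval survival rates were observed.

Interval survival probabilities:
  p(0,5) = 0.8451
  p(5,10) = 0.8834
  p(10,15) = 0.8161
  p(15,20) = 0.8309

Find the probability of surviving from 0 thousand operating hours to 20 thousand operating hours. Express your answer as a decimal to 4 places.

P(survive 0→20) = 0.8451 × 0.8834 × 0.8161 × 0.8309.
= 0.506241.

0.5062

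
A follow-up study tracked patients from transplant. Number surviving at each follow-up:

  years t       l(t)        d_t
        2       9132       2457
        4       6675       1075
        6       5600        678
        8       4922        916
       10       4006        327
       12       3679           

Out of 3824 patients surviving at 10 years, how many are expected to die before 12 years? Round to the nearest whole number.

312

The relevant probability is 1 − 3679/4006 = 0.081628.
Expected number = 3824 × 0.081628 = 312.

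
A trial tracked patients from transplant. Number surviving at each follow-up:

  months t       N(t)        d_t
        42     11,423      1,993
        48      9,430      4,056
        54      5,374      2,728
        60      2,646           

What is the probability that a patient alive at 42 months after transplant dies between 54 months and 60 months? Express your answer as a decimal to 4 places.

This is the probability of reaching 54 but not 60, conditional on being alive at 42: (N(54) − N(60)) / N(42).
= (5,374 − 2,646) / 11,423 = 2,728 / 11,423 = 0.238816.

0.2388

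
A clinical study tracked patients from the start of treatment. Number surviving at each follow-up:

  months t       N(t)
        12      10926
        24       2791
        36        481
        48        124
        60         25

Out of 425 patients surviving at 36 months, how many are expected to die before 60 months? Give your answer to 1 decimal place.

The relevant probability is 1 − 25/481 = 0.948025.
Expected number = 425 × 0.948025 = 402.9.

402.9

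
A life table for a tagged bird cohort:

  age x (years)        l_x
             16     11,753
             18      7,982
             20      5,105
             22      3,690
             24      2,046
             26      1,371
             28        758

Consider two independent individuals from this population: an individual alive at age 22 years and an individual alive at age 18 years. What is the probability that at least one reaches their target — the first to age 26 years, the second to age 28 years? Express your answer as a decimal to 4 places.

p₁ = l_26/l_22 = 1,371/3,690 = 0.371545; p₂ = l_28/l_18 = 758/7,982 = 0.094964.
P(at least one) = 1 − (1−p₁)(1−p₂) = 1 − 0.628455 × 0.905036 = 0.431226.

0.4312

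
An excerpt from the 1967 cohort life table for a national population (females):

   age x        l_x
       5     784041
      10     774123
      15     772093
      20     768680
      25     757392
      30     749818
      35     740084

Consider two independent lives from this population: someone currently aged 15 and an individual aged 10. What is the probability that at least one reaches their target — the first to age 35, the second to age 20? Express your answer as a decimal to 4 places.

p₁ = l_35/l_15 = 740084/772093 = 0.958543; p₂ = l_20/l_10 = 768680/774123 = 0.992969.
P(at least one) = 1 − (1−p₁)(1−p₂) = 1 − 0.041457 × 0.007031 = 0.999709.

0.9997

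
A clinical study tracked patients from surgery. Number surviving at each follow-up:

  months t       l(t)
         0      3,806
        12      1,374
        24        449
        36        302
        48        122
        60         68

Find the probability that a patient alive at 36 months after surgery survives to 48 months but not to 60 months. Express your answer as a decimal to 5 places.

0.17881

This is the probability of reaching 48 but not 60, conditional on being alive at 36: (l(48) − l(60)) / l(36).
= (122 − 68) / 302 = 54 / 302 = 0.178808.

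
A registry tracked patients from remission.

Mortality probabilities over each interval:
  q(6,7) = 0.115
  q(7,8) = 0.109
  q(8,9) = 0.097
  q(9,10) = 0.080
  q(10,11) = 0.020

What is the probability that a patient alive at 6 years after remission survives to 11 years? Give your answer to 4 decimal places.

The overall survival probability is (1 − 0.115) × (1 − 0.109) × (1 − 0.097) × (1 − 0.080) × (1 − 0.020).
= 0.885 × 0.891 × 0.903 × 0.920 × 0.980 = 0.641982.

0.6420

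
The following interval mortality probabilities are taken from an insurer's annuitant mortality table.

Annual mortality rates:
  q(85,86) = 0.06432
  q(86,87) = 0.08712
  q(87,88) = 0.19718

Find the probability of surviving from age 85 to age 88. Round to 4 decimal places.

0.6857

Chaining the interval survival probabilities: (1 − 0.06432) × (1 − 0.08712) × (1 − 0.19718).
= 0.93568 × 0.91288 × 0.80282 = 0.685740.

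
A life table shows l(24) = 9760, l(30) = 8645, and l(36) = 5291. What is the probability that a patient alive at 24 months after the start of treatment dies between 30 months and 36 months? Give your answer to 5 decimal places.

This is the probability of reaching 30 but not 36, conditional on being alive at 24: (l(30) − l(36)) / l(24).
= (8645 − 5291) / 9760 = 3354 / 9760 = 0.343648.

0.34365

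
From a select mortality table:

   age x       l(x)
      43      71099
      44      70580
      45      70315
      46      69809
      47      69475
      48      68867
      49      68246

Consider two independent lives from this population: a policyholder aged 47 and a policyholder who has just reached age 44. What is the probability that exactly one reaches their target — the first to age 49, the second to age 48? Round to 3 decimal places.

0.041

p₁ = l(49)/l(47) = 68246/69475 = 0.982310; p₂ = l(48)/l(44) = 68867/70580 = 0.975730.
P(exactly one) = p₁(1−p₂) + (1−p₁)p₂ = 0.023841 + 0.017261 = 0.041101.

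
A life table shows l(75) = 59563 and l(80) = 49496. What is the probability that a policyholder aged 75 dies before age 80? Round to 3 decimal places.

0.169

P(die before 80 | alive at 75) = 1 − l(80)/l(75) = 1 − 49496/59563 = (10067)/59563 = 0.169014.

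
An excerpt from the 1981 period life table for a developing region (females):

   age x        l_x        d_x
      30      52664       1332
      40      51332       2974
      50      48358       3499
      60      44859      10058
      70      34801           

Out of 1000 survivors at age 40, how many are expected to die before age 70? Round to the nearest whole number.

322

The relevant probability is 1 − 34801/51332 = 0.322041.
Expected number = 1000 × 0.322041 = 322.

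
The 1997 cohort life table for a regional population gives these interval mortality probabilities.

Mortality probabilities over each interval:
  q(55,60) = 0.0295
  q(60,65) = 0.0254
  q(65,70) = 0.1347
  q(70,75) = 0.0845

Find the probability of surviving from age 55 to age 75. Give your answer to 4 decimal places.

Survival from 55 to 75 is the product of surviving each interval: (1 − 0.0295) × (1 − 0.0254) × (1 − 0.1347) × (1 − 0.0845).
= 0.9705 × 0.9746 × 0.8653 × 0.9155 = 0.749285.

0.7493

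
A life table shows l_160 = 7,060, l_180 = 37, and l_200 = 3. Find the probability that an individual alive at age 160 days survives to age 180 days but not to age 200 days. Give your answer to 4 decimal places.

This is the probability of reaching 180 but not 200, conditional on being alive at 160: (l_180 − l_200) / l_160.
= (37 − 3) / 7,060 = 34 / 7,060 = 0.004816.

0.0048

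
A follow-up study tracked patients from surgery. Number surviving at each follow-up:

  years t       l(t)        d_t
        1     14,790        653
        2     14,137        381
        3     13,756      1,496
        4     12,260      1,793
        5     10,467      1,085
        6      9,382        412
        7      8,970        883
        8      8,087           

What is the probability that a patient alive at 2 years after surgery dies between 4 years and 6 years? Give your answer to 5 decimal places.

0.20358

This is the probability of reaching 4 but not 6, conditional on being alive at 2: (l(4) − l(6)) / l(2).
= (12,260 − 9,382) / 14,137 = 2,878 / 14,137 = 0.203579.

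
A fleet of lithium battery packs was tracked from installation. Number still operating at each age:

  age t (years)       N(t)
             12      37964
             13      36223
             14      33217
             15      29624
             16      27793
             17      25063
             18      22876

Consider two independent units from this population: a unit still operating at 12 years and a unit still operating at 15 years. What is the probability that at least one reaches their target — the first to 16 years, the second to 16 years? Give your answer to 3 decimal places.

p₁ = N(16)/N(12) = 27793/37964 = 0.732088; p₂ = N(16)/N(15) = 27793/29624 = 0.938192.
P(at least one) = 1 − (1−p₁)(1−p₂) = 1 − 0.267912 × 0.061808 = 0.983441.

0.983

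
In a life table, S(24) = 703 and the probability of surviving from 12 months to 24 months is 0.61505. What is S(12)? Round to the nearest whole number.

1143

S(12) = S(24) / p = 703 / 0.61505 = 1143.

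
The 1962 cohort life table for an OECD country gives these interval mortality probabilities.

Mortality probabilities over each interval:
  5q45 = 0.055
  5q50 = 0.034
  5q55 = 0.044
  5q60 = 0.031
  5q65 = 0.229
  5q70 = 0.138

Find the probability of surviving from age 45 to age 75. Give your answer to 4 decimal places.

0.5620

Chaining the interval survival probabilities: (1 − 0.055) × (1 − 0.034) × (1 − 0.044) × (1 − 0.031) × (1 − 0.229) × (1 − 0.138).
= 0.945 × 0.966 × 0.956 × 0.969 × 0.771 × 0.862 = 0.562021.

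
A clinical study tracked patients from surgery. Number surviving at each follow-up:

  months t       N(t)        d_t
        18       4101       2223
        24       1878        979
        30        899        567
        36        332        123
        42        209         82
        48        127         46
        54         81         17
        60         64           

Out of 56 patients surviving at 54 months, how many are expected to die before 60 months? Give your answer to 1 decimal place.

The relevant probability is 1 − 64/81 = 0.209877.
Expected number = 56 × 0.209877 = 11.8.

11.8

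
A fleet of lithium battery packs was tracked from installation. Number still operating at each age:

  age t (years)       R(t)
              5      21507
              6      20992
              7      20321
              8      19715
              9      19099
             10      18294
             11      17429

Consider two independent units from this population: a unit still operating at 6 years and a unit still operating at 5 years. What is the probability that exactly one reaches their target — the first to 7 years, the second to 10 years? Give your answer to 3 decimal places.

p₁ = R(7)/R(6) = 20321/20992 = 0.968035; p₂ = R(10)/R(5) = 18294/21507 = 0.850607.
P(exactly one) = p₁(1−p₂) + (1−p₁)p₂ = 0.144618 + 0.027190 = 0.171807.

0.172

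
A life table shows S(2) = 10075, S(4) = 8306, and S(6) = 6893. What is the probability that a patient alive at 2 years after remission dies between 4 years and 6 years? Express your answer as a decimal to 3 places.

This is the probability of reaching 4 but not 6, conditional on being alive at 2: (S(4) − S(6)) / S(2).
= (8306 − 6893) / 10075 = 1413 / 10075 = 0.140248.

0.140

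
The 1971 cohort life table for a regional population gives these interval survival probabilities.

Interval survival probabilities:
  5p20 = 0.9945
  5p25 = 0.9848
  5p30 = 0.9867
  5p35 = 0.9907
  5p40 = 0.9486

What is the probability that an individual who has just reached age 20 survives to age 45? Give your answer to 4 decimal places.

0.9082

Survival from 20 to 45 is the product of surviving each interval: 0.9945 × 0.9848 × 0.9867 × 0.9907 × 0.9486.
= 0.908162.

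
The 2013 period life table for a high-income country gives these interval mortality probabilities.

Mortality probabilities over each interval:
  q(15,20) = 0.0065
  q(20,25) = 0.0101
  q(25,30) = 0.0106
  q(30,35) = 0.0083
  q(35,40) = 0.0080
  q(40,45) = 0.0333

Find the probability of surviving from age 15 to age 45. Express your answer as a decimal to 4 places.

P(survive 15→45) = (1 − 0.0065) × (1 − 0.0101) × (1 − 0.0106) × (1 − 0.0083) × (1 − 0.0080) × (1 − 0.0333).
= 0.9935 × 0.9899 × 0.9894 × 0.9917 × 0.9920 × 0.9667 = 0.925369.

0.9254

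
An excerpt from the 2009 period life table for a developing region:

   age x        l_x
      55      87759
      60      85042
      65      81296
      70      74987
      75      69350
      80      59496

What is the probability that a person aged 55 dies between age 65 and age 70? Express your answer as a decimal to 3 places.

We want 10|5q55 = (l_65 − l_70)/l_55.
This is the probability of reaching 65 but not 70, conditional on being alive at 55: (l_65 − l_70) / l_55.
= (81296 − 74987) / 87759 = 6309 / 87759 = 0.071890.

0.072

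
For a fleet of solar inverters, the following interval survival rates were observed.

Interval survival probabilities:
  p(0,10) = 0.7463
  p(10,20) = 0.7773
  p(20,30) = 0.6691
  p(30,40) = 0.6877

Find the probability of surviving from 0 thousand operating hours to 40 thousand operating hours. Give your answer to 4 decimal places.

0.2669

P(survive 0→40) = 0.7463 × 0.7773 × 0.6691 × 0.6877.
= 0.266927.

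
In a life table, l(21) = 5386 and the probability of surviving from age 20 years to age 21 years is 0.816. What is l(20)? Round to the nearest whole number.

l(20) = l(21) / p = 5386 / 0.816 = 6600.

6600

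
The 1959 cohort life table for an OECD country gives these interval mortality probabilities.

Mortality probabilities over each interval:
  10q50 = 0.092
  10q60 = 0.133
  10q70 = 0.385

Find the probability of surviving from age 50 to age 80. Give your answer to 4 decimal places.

30p50 = (1 − 0.092) × (1 − 0.133) × (1 − 0.385).
= 0.908 × 0.867 × 0.615 = 0.484150.

0.4842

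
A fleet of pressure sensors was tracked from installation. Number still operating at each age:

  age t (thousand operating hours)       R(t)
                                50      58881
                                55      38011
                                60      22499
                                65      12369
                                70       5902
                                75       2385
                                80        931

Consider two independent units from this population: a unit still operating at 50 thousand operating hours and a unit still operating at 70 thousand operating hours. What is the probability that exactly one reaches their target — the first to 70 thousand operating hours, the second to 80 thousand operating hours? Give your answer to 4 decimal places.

0.2264

p₁ = R(70)/R(50) = 5902/58881 = 0.100236; p₂ = R(80)/R(70) = 931/5902 = 0.157743.
P(exactly one) = p₁(1−p₂) + (1−p₁)p₂ = 0.084424 + 0.141931 = 0.226356.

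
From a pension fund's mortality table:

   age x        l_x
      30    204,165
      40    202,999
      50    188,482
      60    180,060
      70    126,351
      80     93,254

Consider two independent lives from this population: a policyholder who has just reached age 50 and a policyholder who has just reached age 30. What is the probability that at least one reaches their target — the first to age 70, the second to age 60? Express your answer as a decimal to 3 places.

p₁ = l_70/l_50 = 126,351/188,482 = 0.670361; p₂ = l_60/l_30 = 180,060/204,165 = 0.881934.
P(at least one) = 1 − (1−p₁)(1−p₂) = 1 − 0.329639 × 0.118066 = 0.961081.

0.961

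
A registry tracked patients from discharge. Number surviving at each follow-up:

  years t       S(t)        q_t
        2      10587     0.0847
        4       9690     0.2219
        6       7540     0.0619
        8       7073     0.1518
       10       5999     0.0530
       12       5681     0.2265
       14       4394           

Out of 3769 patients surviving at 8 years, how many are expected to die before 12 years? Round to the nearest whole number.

The relevant probability is 1 − 5681/7073 = 0.196805.
Expected number = 3769 × 0.196805 = 742.

742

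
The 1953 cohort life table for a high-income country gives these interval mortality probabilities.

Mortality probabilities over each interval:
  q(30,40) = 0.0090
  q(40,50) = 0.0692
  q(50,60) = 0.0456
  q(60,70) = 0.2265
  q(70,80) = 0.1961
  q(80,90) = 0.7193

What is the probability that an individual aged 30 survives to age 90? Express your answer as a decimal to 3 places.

0.154

Survival from 30 to 90 is the product of surviving each interval: (1 − 0.0090) × (1 − 0.0692) × (1 − 0.0456) × (1 − 0.2265) × (1 − 0.1961) × (1 − 0.7193).
= 0.9910 × 0.9308 × 0.9544 × 0.7735 × 0.8039 × 0.2807 = 0.153662.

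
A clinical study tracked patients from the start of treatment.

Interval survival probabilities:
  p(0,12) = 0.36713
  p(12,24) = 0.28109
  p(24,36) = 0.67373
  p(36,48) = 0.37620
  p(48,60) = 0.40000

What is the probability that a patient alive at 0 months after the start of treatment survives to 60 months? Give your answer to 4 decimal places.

0.0105

The overall survival probability is 0.36713 × 0.28109 × 0.67373 × 0.37620 × 0.40000.
= 0.010462.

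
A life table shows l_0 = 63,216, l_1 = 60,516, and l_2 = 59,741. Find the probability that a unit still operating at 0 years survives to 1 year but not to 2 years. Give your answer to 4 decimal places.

This is the probability of reaching 1 but not 2, conditional on being operational at 0: (l_1 − l_2) / l_0.
= (60,516 − 59,741) / 63,216 = 775 / 63,216 = 0.012260.

0.0123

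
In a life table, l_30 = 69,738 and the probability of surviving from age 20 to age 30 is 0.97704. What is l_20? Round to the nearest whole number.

l_20 = l_30 / p = 69,738 / 0.97704 = 71377.

71377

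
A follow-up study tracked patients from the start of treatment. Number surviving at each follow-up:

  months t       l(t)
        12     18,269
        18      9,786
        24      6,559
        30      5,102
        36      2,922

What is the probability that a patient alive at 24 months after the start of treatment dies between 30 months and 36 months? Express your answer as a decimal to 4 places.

0.3324

This is the probability of reaching 30 but not 36, conditional on being alive at 24: (l(30) − l(36)) / l(24).
= (5,102 − 2,922) / 6,559 = 2,180 / 6,559 = 0.332368.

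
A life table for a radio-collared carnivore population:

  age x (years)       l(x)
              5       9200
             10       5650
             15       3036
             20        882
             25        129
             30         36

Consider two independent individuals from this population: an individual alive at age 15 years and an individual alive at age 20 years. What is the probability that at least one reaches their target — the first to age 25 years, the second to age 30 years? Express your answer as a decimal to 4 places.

0.0816

p₁ = l(25)/l(15) = 129/3036 = 0.042490; p₂ = l(30)/l(20) = 36/882 = 0.040816.
P(at least one) = 1 − (1−p₁)(1−p₂) = 1 − 0.957510 × 0.959184 = 0.081572.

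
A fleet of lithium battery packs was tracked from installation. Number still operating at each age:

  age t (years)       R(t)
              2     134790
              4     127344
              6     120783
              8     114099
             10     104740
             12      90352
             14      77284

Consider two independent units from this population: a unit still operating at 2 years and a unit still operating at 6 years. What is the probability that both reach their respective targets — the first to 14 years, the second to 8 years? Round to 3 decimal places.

0.542

p₁ = R(14)/R(2) = 77284/134790 = 0.573366; p₂ = R(8)/R(6) = 114099/120783 = 0.944661.
P(both) = p₁ × p₂ = 0.573366 × 0.944661 = 0.541636.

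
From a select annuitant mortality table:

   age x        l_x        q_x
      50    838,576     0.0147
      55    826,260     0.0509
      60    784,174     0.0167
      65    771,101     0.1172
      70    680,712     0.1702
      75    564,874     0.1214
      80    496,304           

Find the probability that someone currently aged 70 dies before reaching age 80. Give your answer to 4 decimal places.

P(die before 80 | alive at 70) = 1 − l_80/l_70 = 1 − 496,304/680,712 = (184,408)/680,712 = 0.270905.

0.2709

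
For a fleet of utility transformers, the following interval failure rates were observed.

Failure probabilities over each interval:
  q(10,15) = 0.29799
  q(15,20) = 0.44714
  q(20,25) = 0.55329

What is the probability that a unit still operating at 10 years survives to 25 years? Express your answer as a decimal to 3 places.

Chaining the interval survival probabilities: (1 − 0.29799) × (1 − 0.44714) × (1 − 0.55329).
= 0.70201 × 0.55286 × 0.44671 = 0.173374.

0.173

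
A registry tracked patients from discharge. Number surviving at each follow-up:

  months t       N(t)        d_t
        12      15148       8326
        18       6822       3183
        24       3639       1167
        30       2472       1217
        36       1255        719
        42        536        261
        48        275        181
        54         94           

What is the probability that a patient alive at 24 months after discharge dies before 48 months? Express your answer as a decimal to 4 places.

P(die before 48 | alive at 24) = 1 − N(48)/N(24) = 1 − 275/3639 = (3364)/3639 = 0.924430.

0.9244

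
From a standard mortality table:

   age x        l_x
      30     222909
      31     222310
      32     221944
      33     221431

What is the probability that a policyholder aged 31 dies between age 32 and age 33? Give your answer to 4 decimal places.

0.0023

We want 1|1q31 = (l_32 − l_33)/l_31.
This is the probability of reaching 32 but not 33, conditional on being alive at 31: (l_32 − l_33) / l_31.
= (221944 − 221431) / 222310 = 513 / 222310 = 0.002308.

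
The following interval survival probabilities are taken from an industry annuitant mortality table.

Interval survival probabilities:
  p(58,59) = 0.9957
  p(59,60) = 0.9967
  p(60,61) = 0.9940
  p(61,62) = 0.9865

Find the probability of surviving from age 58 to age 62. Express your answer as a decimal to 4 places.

The overall survival probability is 0.9957 × 0.9967 × 0.9940 × 0.9865.
= 0.973142.

0.9731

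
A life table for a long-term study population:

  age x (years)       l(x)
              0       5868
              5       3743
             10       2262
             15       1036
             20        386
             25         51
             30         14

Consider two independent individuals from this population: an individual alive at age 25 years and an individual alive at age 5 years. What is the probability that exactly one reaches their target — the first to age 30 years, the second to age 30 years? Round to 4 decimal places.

p₁ = l(30)/l(25) = 14/51 = 0.274510; p₂ = l(30)/l(5) = 14/3743 = 0.003740.
P(exactly one) = p₁(1−p₂) + (1−p₁)p₂ = 0.273483 + 0.002713 = 0.276197.

0.2762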